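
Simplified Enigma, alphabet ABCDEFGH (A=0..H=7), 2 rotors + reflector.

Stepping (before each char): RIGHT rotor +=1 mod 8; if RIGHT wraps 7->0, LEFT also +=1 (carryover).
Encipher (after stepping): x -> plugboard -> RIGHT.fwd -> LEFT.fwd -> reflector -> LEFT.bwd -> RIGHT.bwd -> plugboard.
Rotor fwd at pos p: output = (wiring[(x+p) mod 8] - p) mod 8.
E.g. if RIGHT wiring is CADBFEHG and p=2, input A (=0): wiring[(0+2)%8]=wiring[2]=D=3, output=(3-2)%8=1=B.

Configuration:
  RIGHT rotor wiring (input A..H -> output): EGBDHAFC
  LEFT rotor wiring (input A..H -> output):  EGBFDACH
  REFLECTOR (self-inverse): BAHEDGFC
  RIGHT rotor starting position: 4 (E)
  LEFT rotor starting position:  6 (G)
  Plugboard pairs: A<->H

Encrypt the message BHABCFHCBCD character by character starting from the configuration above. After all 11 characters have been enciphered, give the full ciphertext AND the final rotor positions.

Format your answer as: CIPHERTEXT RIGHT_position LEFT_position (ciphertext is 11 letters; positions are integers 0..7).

Answer: FFDFADABGDH 7 7

Derivation:
Char 1 ('B'): step: R->5, L=6; B->plug->B->R->A->L->E->refl->D->L'->E->R'->F->plug->F
Char 2 ('H'): step: R->6, L=6; H->plug->A->R->H->L->C->refl->H->L'->F->R'->F->plug->F
Char 3 ('A'): step: R->7, L=6; A->plug->H->R->G->L->F->refl->G->L'->C->R'->D->plug->D
Char 4 ('B'): step: R->0, L->7 (L advanced); B->plug->B->R->G->L->B->refl->A->L'->A->R'->F->plug->F
Char 5 ('C'): step: R->1, L=7; C->plug->C->R->C->L->H->refl->C->L'->D->R'->H->plug->A
Char 6 ('F'): step: R->2, L=7; F->plug->F->R->A->L->A->refl->B->L'->G->R'->D->plug->D
Char 7 ('H'): step: R->3, L=7; H->plug->A->R->A->L->A->refl->B->L'->G->R'->H->plug->A
Char 8 ('C'): step: R->4, L=7; C->plug->C->R->B->L->F->refl->G->L'->E->R'->B->plug->B
Char 9 ('B'): step: R->5, L=7; B->plug->B->R->A->L->A->refl->B->L'->G->R'->G->plug->G
Char 10 ('C'): step: R->6, L=7; C->plug->C->R->G->L->B->refl->A->L'->A->R'->D->plug->D
Char 11 ('D'): step: R->7, L=7; D->plug->D->R->C->L->H->refl->C->L'->D->R'->A->plug->H
Final: ciphertext=FFDFADABGDH, RIGHT=7, LEFT=7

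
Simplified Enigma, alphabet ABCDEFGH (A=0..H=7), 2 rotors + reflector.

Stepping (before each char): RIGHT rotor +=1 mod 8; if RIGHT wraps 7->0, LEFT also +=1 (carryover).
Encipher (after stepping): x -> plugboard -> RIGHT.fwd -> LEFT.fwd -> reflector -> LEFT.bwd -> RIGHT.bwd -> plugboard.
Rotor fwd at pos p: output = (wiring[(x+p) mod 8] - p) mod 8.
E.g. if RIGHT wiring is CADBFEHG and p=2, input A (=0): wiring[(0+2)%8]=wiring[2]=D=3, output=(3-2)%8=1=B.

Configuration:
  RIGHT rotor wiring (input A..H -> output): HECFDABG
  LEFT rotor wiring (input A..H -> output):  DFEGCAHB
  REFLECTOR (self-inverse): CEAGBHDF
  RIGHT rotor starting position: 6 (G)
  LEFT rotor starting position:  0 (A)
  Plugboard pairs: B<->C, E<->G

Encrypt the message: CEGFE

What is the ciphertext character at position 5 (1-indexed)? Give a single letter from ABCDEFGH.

Char 1 ('C'): step: R->7, L=0; C->plug->B->R->A->L->D->refl->G->L'->D->R'->D->plug->D
Char 2 ('E'): step: R->0, L->1 (L advanced); E->plug->G->R->B->L->D->refl->G->L'->F->R'->D->plug->D
Char 3 ('G'): step: R->1, L=1; G->plug->E->R->H->L->C->refl->A->L'->G->R'->H->plug->H
Char 4 ('F'): step: R->2, L=1; F->plug->F->R->E->L->H->refl->F->L'->C->R'->H->plug->H
Char 5 ('E'): step: R->3, L=1; E->plug->G->R->B->L->D->refl->G->L'->F->R'->C->plug->B

B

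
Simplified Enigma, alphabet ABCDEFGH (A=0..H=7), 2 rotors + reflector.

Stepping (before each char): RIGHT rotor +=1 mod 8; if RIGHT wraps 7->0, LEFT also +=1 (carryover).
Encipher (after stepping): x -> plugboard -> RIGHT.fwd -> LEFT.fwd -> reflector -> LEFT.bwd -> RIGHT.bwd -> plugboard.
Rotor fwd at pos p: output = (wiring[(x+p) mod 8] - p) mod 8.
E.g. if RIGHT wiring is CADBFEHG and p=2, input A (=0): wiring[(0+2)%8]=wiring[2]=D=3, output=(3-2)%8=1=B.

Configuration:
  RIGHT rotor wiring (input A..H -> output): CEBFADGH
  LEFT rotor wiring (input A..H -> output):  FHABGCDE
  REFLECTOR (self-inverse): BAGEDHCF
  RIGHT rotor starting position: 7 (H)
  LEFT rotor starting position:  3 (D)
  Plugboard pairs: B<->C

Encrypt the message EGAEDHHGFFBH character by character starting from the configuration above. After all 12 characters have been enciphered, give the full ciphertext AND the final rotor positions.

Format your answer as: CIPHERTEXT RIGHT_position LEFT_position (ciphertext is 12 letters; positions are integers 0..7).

Answer: BFHDAFDCHGFC 3 5

Derivation:
Char 1 ('E'): step: R->0, L->4 (L advanced); E->plug->E->R->A->L->C->refl->G->L'->B->R'->C->plug->B
Char 2 ('G'): step: R->1, L=4; G->plug->G->R->G->L->E->refl->D->L'->F->R'->F->plug->F
Char 3 ('A'): step: R->2, L=4; A->plug->A->R->H->L->F->refl->H->L'->C->R'->H->plug->H
Char 4 ('E'): step: R->3, L=4; E->plug->E->R->E->L->B->refl->A->L'->D->R'->D->plug->D
Char 5 ('D'): step: R->4, L=4; D->plug->D->R->D->L->A->refl->B->L'->E->R'->A->plug->A
Char 6 ('H'): step: R->5, L=4; H->plug->H->R->D->L->A->refl->B->L'->E->R'->F->plug->F
Char 7 ('H'): step: R->6, L=4; H->plug->H->R->F->L->D->refl->E->L'->G->R'->D->plug->D
Char 8 ('G'): step: R->7, L=4; G->plug->G->R->E->L->B->refl->A->L'->D->R'->B->plug->C
Char 9 ('F'): step: R->0, L->5 (L advanced); F->plug->F->R->D->L->A->refl->B->L'->H->R'->H->plug->H
Char 10 ('F'): step: R->1, L=5; F->plug->F->R->F->L->D->refl->E->L'->G->R'->G->plug->G
Char 11 ('B'): step: R->2, L=5; B->plug->C->R->G->L->E->refl->D->L'->F->R'->F->plug->F
Char 12 ('H'): step: R->3, L=5; H->plug->H->R->G->L->E->refl->D->L'->F->R'->B->plug->C
Final: ciphertext=BFHDAFDCHGFC, RIGHT=3, LEFT=5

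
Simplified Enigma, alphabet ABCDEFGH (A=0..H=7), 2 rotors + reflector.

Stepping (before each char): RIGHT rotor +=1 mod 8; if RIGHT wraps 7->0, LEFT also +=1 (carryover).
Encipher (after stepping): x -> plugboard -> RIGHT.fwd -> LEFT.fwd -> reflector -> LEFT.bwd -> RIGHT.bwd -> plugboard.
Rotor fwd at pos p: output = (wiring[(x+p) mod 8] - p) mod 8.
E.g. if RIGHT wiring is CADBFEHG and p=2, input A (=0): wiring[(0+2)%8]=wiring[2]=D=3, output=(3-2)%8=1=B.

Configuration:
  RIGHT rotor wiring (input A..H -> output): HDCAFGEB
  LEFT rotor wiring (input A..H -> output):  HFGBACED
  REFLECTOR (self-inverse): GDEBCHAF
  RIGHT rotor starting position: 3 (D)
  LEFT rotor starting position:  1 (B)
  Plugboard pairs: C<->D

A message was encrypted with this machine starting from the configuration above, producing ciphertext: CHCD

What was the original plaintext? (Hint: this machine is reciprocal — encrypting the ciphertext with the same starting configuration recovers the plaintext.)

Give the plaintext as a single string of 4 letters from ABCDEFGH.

Char 1 ('C'): step: R->4, L=1; C->plug->D->R->F->L->D->refl->B->L'->E->R'->H->plug->H
Char 2 ('H'): step: R->5, L=1; H->plug->H->R->A->L->E->refl->C->L'->G->R'->E->plug->E
Char 3 ('C'): step: R->6, L=1; C->plug->D->R->F->L->D->refl->B->L'->E->R'->E->plug->E
Char 4 ('D'): step: R->7, L=1; D->plug->C->R->E->L->B->refl->D->L'->F->R'->H->plug->H

Answer: HEEH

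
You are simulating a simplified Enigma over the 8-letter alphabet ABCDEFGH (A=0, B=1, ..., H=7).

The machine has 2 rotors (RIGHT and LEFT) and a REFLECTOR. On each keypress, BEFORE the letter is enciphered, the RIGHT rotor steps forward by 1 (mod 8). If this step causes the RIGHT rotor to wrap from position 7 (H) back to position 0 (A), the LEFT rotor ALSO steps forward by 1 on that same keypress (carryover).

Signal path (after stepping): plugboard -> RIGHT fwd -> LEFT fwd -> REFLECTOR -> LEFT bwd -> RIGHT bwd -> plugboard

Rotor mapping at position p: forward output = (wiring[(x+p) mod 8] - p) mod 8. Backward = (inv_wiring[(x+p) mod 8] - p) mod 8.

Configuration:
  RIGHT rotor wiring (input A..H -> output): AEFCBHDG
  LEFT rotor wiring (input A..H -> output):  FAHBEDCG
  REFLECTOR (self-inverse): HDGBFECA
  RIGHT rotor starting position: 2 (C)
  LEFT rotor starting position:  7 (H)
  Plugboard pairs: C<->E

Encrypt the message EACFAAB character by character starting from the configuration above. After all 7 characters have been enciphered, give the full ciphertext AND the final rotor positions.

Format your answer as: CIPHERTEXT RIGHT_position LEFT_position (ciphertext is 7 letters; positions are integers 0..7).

Answer: GHAHFBD 1 0

Derivation:
Char 1 ('E'): step: R->3, L=7; E->plug->C->R->E->L->C->refl->G->L'->B->R'->G->plug->G
Char 2 ('A'): step: R->4, L=7; A->plug->A->R->F->L->F->refl->E->L'->G->R'->H->plug->H
Char 3 ('C'): step: R->5, L=7; C->plug->E->R->H->L->D->refl->B->L'->C->R'->A->plug->A
Char 4 ('F'): step: R->6, L=7; F->plug->F->R->E->L->C->refl->G->L'->B->R'->H->plug->H
Char 5 ('A'): step: R->7, L=7; A->plug->A->R->H->L->D->refl->B->L'->C->R'->F->plug->F
Char 6 ('A'): step: R->0, L->0 (L advanced); A->plug->A->R->A->L->F->refl->E->L'->E->R'->B->plug->B
Char 7 ('B'): step: R->1, L=0; B->plug->B->R->E->L->E->refl->F->L'->A->R'->D->plug->D
Final: ciphertext=GHAHFBD, RIGHT=1, LEFT=0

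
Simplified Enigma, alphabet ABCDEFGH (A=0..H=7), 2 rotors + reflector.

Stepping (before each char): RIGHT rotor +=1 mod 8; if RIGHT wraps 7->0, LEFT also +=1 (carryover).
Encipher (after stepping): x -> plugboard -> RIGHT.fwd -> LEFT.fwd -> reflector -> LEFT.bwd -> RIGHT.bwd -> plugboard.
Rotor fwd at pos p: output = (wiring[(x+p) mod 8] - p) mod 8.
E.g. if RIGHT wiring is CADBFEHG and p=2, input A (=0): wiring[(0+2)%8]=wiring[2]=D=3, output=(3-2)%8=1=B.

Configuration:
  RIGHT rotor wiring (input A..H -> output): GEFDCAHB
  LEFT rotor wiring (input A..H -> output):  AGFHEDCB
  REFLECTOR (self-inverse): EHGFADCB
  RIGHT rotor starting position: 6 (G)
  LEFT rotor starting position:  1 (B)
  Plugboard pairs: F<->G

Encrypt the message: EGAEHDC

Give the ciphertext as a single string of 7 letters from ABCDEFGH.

Answer: AHHAECE

Derivation:
Char 1 ('E'): step: R->7, L=1; E->plug->E->R->E->L->C->refl->G->L'->C->R'->A->plug->A
Char 2 ('G'): step: R->0, L->2 (L advanced); G->plug->F->R->A->L->D->refl->F->L'->B->R'->H->plug->H
Char 3 ('A'): step: R->1, L=2; A->plug->A->R->D->L->B->refl->H->L'->F->R'->H->plug->H
Char 4 ('E'): step: R->2, L=2; E->plug->E->R->F->L->H->refl->B->L'->D->R'->A->plug->A
Char 5 ('H'): step: R->3, L=2; H->plug->H->R->C->L->C->refl->G->L'->G->R'->E->plug->E
Char 6 ('D'): step: R->4, L=2; D->plug->D->R->F->L->H->refl->B->L'->D->R'->C->plug->C
Char 7 ('C'): step: R->5, L=2; C->plug->C->R->E->L->A->refl->E->L'->H->R'->E->plug->E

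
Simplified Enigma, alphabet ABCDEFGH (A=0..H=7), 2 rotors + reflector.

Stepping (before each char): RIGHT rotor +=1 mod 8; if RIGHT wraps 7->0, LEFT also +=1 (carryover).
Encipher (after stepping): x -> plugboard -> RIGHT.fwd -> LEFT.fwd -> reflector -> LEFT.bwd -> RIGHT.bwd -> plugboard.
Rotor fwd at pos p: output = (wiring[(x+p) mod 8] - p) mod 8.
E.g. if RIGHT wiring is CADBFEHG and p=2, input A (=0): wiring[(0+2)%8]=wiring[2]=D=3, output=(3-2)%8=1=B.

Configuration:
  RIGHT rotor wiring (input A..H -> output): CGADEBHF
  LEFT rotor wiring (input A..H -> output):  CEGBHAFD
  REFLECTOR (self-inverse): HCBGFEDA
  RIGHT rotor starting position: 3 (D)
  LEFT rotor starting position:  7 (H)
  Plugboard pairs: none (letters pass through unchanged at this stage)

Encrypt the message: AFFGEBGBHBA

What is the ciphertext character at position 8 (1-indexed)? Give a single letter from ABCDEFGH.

Char 1 ('A'): step: R->4, L=7; A->plug->A->R->A->L->E->refl->F->L'->C->R'->F->plug->F
Char 2 ('F'): step: R->5, L=7; F->plug->F->R->D->L->H->refl->A->L'->F->R'->D->plug->D
Char 3 ('F'): step: R->6, L=7; F->plug->F->R->F->L->A->refl->H->L'->D->R'->H->plug->H
Char 4 ('G'): step: R->7, L=7; G->plug->G->R->C->L->F->refl->E->L'->A->R'->H->plug->H
Char 5 ('E'): step: R->0, L->0 (L advanced); E->plug->E->R->E->L->H->refl->A->L'->F->R'->H->plug->H
Char 6 ('B'): step: R->1, L=0; B->plug->B->R->H->L->D->refl->G->L'->C->R'->C->plug->C
Char 7 ('G'): step: R->2, L=0; G->plug->G->R->A->L->C->refl->B->L'->D->R'->F->plug->F
Char 8 ('B'): step: R->3, L=0; B->plug->B->R->B->L->E->refl->F->L'->G->R'->C->plug->C

C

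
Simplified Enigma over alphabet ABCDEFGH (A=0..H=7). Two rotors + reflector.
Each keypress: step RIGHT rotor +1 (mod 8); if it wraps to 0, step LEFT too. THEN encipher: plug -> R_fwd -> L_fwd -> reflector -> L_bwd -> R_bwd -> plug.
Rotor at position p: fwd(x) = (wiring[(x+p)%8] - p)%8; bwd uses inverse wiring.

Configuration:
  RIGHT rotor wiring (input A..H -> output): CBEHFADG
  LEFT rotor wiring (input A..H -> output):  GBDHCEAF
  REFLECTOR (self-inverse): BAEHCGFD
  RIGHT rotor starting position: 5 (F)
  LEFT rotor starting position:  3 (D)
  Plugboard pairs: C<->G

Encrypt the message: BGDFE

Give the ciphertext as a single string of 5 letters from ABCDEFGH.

Answer: GAHDG

Derivation:
Char 1 ('B'): step: R->6, L=3; B->plug->B->R->A->L->E->refl->C->L'->E->R'->C->plug->G
Char 2 ('G'): step: R->7, L=3; G->plug->C->R->C->L->B->refl->A->L'->H->R'->A->plug->A
Char 3 ('D'): step: R->0, L->4 (L advanced); D->plug->D->R->H->L->D->refl->H->L'->G->R'->H->plug->H
Char 4 ('F'): step: R->1, L=4; F->plug->F->R->C->L->E->refl->C->L'->E->R'->D->plug->D
Char 5 ('E'): step: R->2, L=4; E->plug->E->R->B->L->A->refl->B->L'->D->R'->C->plug->G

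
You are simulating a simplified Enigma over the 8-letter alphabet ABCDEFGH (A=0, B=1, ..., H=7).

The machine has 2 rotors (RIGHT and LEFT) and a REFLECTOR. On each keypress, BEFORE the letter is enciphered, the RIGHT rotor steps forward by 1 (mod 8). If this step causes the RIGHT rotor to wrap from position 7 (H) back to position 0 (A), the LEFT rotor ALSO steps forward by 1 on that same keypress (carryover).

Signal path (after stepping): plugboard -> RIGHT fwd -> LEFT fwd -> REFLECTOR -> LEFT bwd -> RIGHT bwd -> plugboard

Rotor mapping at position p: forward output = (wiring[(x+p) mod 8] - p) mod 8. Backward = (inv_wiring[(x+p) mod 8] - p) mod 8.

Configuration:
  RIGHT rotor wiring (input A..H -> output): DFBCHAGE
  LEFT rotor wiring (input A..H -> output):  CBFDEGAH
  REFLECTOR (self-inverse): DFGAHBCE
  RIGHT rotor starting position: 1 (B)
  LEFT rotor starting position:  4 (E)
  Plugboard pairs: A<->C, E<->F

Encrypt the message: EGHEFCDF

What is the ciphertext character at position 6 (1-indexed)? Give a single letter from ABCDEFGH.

Char 1 ('E'): step: R->2, L=4; E->plug->F->R->C->L->E->refl->H->L'->H->R'->A->plug->C
Char 2 ('G'): step: R->3, L=4; G->plug->G->R->C->L->E->refl->H->L'->H->R'->A->plug->C
Char 3 ('H'): step: R->4, L=4; H->plug->H->R->G->L->B->refl->F->L'->F->R'->G->plug->G
Char 4 ('E'): step: R->5, L=4; E->plug->F->R->E->L->G->refl->C->L'->B->R'->B->plug->B
Char 5 ('F'): step: R->6, L=4; F->plug->E->R->D->L->D->refl->A->L'->A->R'->A->plug->C
Char 6 ('C'): step: R->7, L=4; C->plug->A->R->F->L->F->refl->B->L'->G->R'->C->plug->A

A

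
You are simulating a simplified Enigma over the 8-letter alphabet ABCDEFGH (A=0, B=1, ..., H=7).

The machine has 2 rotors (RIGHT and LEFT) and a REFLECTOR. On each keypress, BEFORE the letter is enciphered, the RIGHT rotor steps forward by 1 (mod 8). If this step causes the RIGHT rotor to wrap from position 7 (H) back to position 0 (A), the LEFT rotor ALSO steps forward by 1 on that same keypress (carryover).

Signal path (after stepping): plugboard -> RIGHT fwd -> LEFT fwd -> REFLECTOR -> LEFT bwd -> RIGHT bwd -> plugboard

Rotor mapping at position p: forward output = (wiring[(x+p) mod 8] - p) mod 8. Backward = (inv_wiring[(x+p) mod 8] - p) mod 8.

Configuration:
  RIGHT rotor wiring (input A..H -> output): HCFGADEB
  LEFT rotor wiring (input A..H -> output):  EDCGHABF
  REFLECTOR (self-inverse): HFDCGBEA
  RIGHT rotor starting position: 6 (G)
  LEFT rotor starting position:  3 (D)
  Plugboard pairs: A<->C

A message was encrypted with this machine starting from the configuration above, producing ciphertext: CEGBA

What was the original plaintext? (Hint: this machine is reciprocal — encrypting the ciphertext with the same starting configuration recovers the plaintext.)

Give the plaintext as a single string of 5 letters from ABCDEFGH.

Answer: HCDGG

Derivation:
Char 1 ('C'): step: R->7, L=3; C->plug->A->R->C->L->F->refl->B->L'->F->R'->H->plug->H
Char 2 ('E'): step: R->0, L->4 (L advanced); E->plug->E->R->A->L->D->refl->C->L'->H->R'->A->plug->C
Char 3 ('G'): step: R->1, L=4; G->plug->G->R->A->L->D->refl->C->L'->H->R'->D->plug->D
Char 4 ('B'): step: R->2, L=4; B->plug->B->R->E->L->A->refl->H->L'->F->R'->G->plug->G
Char 5 ('A'): step: R->3, L=4; A->plug->C->R->A->L->D->refl->C->L'->H->R'->G->plug->G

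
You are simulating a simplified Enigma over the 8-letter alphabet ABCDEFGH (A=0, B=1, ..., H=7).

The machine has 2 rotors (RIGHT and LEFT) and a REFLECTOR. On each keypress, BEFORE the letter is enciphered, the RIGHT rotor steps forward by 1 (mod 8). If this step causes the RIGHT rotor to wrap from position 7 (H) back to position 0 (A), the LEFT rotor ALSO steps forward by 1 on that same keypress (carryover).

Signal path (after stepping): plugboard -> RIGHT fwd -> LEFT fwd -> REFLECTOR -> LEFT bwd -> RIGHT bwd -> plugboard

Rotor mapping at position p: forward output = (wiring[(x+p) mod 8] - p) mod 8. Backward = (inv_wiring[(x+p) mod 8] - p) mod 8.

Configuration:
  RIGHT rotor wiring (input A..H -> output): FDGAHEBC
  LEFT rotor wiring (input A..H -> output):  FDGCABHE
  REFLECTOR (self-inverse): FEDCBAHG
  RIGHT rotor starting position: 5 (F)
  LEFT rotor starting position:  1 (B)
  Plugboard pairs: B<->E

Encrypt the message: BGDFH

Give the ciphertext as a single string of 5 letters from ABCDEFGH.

Char 1 ('B'): step: R->6, L=1; B->plug->E->R->A->L->C->refl->D->L'->G->R'->H->plug->H
Char 2 ('G'): step: R->7, L=1; G->plug->G->R->F->L->G->refl->H->L'->D->R'->A->plug->A
Char 3 ('D'): step: R->0, L->2 (L advanced); D->plug->D->R->A->L->E->refl->B->L'->H->R'->E->plug->B
Char 4 ('F'): step: R->1, L=2; F->plug->F->R->A->L->E->refl->B->L'->H->R'->C->plug->C
Char 5 ('H'): step: R->2, L=2; H->plug->H->R->B->L->A->refl->F->L'->E->R'->A->plug->A

Answer: HABCA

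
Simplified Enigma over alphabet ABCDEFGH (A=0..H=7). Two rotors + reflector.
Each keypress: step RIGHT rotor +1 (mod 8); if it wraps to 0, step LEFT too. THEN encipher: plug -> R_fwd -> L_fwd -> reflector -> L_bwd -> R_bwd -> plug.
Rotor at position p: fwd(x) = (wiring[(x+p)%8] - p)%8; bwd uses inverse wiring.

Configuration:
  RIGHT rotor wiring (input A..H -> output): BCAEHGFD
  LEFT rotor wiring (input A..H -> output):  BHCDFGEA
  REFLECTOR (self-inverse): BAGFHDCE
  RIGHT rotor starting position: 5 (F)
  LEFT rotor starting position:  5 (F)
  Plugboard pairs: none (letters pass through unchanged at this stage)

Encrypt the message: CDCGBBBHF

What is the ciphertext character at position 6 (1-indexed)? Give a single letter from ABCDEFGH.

Char 1 ('C'): step: R->6, L=5; C->plug->C->R->D->L->E->refl->H->L'->B->R'->G->plug->G
Char 2 ('D'): step: R->7, L=5; D->plug->D->R->B->L->H->refl->E->L'->D->R'->C->plug->C
Char 3 ('C'): step: R->0, L->6 (L advanced); C->plug->C->R->A->L->G->refl->C->L'->B->R'->A->plug->A
Char 4 ('G'): step: R->1, L=6; G->plug->G->R->C->L->D->refl->F->L'->F->R'->E->plug->E
Char 5 ('B'): step: R->2, L=6; B->plug->B->R->C->L->D->refl->F->L'->F->R'->C->plug->C
Char 6 ('B'): step: R->3, L=6; B->plug->B->R->E->L->E->refl->H->L'->G->R'->F->plug->F

F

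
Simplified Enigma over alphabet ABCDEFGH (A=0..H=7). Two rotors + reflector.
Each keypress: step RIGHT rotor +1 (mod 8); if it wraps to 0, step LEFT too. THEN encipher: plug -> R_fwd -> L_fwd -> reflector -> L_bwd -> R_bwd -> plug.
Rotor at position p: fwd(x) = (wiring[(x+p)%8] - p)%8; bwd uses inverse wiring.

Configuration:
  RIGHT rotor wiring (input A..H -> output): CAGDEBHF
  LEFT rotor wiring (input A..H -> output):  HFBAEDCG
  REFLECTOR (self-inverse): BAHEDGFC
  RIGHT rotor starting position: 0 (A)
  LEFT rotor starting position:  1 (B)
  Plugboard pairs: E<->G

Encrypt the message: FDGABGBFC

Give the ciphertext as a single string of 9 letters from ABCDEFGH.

Char 1 ('F'): step: R->1, L=1; F->plug->F->R->G->L->F->refl->G->L'->H->R'->A->plug->A
Char 2 ('D'): step: R->2, L=1; D->plug->D->R->H->L->G->refl->F->L'->G->R'->H->plug->H
Char 3 ('G'): step: R->3, L=1; G->plug->E->R->C->L->H->refl->C->L'->E->R'->D->plug->D
Char 4 ('A'): step: R->4, L=1; A->plug->A->R->A->L->E->refl->D->L'->D->R'->C->plug->C
Char 5 ('B'): step: R->5, L=1; B->plug->B->R->C->L->H->refl->C->L'->E->R'->A->plug->A
Char 6 ('G'): step: R->6, L=1; G->plug->E->R->A->L->E->refl->D->L'->D->R'->H->plug->H
Char 7 ('B'): step: R->7, L=1; B->plug->B->R->D->L->D->refl->E->L'->A->R'->H->plug->H
Char 8 ('F'): step: R->0, L->2 (L advanced); F->plug->F->R->B->L->G->refl->F->L'->G->R'->C->plug->C
Char 9 ('C'): step: R->1, L=2; C->plug->C->R->C->L->C->refl->H->L'->A->R'->E->plug->G

Answer: AHDCAHHCG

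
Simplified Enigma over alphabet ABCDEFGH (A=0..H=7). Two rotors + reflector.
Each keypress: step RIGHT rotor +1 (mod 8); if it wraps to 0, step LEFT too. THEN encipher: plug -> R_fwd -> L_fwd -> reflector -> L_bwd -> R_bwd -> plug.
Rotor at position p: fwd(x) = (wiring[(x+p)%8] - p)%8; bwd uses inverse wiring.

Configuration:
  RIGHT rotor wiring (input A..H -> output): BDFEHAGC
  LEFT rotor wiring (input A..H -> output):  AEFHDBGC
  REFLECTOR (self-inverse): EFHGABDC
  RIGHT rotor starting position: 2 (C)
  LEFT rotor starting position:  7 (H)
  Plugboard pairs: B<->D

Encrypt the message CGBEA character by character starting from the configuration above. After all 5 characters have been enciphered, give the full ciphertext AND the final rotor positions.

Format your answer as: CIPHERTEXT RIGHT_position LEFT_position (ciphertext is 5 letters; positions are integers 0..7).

Char 1 ('C'): step: R->3, L=7; C->plug->C->R->F->L->E->refl->A->L'->E->R'->B->plug->D
Char 2 ('G'): step: R->4, L=7; G->plug->G->R->B->L->B->refl->F->L'->C->R'->C->plug->C
Char 3 ('B'): step: R->5, L=7; B->plug->D->R->E->L->A->refl->E->L'->F->R'->C->plug->C
Char 4 ('E'): step: R->6, L=7; E->plug->E->R->H->L->H->refl->C->L'->G->R'->F->plug->F
Char 5 ('A'): step: R->7, L=7; A->plug->A->R->D->L->G->refl->D->L'->A->R'->F->plug->F
Final: ciphertext=DCCFF, RIGHT=7, LEFT=7

Answer: DCCFF 7 7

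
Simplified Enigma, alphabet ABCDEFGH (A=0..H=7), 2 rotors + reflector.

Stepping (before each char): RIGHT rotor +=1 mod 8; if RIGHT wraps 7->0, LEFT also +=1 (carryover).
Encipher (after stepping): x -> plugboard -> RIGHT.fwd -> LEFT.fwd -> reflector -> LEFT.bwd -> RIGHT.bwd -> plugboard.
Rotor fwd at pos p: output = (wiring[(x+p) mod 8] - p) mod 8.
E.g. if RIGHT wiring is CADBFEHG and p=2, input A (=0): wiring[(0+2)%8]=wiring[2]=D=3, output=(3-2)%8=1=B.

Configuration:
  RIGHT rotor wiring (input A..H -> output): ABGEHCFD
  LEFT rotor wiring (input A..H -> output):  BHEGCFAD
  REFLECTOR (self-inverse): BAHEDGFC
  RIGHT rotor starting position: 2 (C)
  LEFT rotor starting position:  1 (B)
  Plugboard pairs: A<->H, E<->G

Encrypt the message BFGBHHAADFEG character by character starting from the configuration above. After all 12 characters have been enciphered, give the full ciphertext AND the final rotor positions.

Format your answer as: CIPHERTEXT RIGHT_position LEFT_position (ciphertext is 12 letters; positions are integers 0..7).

Answer: HBFFBCFHFEGF 6 2

Derivation:
Char 1 ('B'): step: R->3, L=1; B->plug->B->R->E->L->E->refl->D->L'->B->R'->A->plug->H
Char 2 ('F'): step: R->4, L=1; F->plug->F->R->F->L->H->refl->C->L'->G->R'->B->plug->B
Char 3 ('G'): step: R->5, L=1; G->plug->E->R->E->L->E->refl->D->L'->B->R'->F->plug->F
Char 4 ('B'): step: R->6, L=1; B->plug->B->R->F->L->H->refl->C->L'->G->R'->F->plug->F
Char 5 ('H'): step: R->7, L=1; H->plug->A->R->E->L->E->refl->D->L'->B->R'->B->plug->B
Char 6 ('H'): step: R->0, L->2 (L advanced); H->plug->A->R->A->L->C->refl->H->L'->G->R'->C->plug->C
Char 7 ('A'): step: R->1, L=2; A->plug->H->R->H->L->F->refl->G->L'->E->R'->F->plug->F
Char 8 ('A'): step: R->2, L=2; A->plug->H->R->H->L->F->refl->G->L'->E->R'->A->plug->H
Char 9 ('D'): step: R->3, L=2; D->plug->D->R->C->L->A->refl->B->L'->F->R'->F->plug->F
Char 10 ('F'): step: R->4, L=2; F->plug->F->R->F->L->B->refl->A->L'->C->R'->G->plug->E
Char 11 ('E'): step: R->5, L=2; E->plug->G->R->H->L->F->refl->G->L'->E->R'->E->plug->G
Char 12 ('G'): step: R->6, L=2; G->plug->E->R->A->L->C->refl->H->L'->G->R'->F->plug->F
Final: ciphertext=HBFFBCFHFEGF, RIGHT=6, LEFT=2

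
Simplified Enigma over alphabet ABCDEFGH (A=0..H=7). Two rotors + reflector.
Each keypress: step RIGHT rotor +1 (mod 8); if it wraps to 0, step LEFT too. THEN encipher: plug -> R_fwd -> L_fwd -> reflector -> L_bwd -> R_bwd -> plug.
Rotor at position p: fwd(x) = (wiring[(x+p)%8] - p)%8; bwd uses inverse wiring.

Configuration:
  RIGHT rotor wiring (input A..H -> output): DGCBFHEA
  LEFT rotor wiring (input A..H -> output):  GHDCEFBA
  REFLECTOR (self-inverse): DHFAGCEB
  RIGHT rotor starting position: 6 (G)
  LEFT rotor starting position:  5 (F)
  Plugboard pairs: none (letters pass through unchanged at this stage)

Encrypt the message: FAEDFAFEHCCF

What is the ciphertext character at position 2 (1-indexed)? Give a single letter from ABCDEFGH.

Char 1 ('F'): step: R->7, L=5; F->plug->F->R->G->L->F->refl->C->L'->E->R'->B->plug->B
Char 2 ('A'): step: R->0, L->6 (L advanced); A->plug->A->R->D->L->B->refl->H->L'->H->R'->F->plug->F

F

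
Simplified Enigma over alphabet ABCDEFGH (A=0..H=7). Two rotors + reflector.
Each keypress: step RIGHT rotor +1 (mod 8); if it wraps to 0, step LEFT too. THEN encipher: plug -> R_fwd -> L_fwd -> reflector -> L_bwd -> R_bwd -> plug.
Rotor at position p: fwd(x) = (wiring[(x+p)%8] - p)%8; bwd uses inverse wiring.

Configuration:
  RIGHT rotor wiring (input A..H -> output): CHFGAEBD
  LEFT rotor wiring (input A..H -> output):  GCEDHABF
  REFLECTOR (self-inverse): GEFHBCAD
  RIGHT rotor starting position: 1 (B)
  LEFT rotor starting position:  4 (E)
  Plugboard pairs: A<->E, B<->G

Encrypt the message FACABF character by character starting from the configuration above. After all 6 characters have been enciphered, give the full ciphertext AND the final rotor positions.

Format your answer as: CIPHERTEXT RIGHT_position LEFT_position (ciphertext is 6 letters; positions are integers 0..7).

Answer: EFAGCG 7 4

Derivation:
Char 1 ('F'): step: R->2, L=4; F->plug->F->R->B->L->E->refl->B->L'->D->R'->A->plug->E
Char 2 ('A'): step: R->3, L=4; A->plug->E->R->A->L->D->refl->H->L'->H->R'->F->plug->F
Char 3 ('C'): step: R->4, L=4; C->plug->C->R->F->L->G->refl->A->L'->G->R'->E->plug->A
Char 4 ('A'): step: R->5, L=4; A->plug->E->R->C->L->F->refl->C->L'->E->R'->B->plug->G
Char 5 ('B'): step: R->6, L=4; B->plug->G->R->C->L->F->refl->C->L'->E->R'->C->plug->C
Char 6 ('F'): step: R->7, L=4; F->plug->F->R->B->L->E->refl->B->L'->D->R'->B->plug->G
Final: ciphertext=EFAGCG, RIGHT=7, LEFT=4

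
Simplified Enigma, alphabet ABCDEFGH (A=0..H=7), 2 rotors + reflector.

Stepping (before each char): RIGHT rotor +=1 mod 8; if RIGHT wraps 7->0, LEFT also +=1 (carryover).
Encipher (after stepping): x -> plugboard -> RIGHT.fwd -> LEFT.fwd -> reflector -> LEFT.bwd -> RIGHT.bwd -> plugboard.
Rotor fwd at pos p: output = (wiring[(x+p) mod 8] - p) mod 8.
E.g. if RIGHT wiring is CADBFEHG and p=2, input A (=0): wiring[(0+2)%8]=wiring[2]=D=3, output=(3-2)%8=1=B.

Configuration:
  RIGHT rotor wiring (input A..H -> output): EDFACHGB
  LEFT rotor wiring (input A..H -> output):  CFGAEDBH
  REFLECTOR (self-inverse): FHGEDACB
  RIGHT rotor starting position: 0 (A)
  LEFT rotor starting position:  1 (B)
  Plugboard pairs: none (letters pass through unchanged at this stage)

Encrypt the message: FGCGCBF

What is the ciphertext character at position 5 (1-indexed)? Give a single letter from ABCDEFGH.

Char 1 ('F'): step: R->1, L=1; F->plug->F->R->F->L->A->refl->F->L'->B->R'->D->plug->D
Char 2 ('G'): step: R->2, L=1; G->plug->G->R->C->L->H->refl->B->L'->H->R'->F->plug->F
Char 3 ('C'): step: R->3, L=1; C->plug->C->R->E->L->C->refl->G->L'->G->R'->E->plug->E
Char 4 ('G'): step: R->4, L=1; G->plug->G->R->B->L->F->refl->A->L'->F->R'->D->plug->D
Char 5 ('C'): step: R->5, L=1; C->plug->C->R->E->L->C->refl->G->L'->G->R'->E->plug->E

E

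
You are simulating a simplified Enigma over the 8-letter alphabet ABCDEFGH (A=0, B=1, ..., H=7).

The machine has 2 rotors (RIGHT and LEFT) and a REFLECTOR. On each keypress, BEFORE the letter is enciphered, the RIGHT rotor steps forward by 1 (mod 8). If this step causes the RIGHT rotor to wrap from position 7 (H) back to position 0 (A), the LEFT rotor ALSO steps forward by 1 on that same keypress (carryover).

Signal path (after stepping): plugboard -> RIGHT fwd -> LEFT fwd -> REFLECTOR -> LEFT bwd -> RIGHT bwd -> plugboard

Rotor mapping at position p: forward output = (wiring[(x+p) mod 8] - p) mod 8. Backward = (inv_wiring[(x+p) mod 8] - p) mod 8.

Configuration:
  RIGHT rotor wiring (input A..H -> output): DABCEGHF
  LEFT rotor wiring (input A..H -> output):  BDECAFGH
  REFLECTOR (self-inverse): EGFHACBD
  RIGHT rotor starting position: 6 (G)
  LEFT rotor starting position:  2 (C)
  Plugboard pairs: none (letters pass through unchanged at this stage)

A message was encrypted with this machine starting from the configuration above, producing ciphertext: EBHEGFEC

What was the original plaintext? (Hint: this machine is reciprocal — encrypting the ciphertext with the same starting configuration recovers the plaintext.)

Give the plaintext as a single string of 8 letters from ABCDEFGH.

Answer: AACAAHCB

Derivation:
Char 1 ('E'): step: R->7, L=2; E->plug->E->R->D->L->D->refl->H->L'->G->R'->A->plug->A
Char 2 ('B'): step: R->0, L->3 (L advanced); B->plug->B->R->A->L->H->refl->D->L'->D->R'->A->plug->A
Char 3 ('H'): step: R->1, L=3; H->plug->H->R->C->L->C->refl->F->L'->B->R'->C->plug->C
Char 4 ('E'): step: R->2, L=3; E->plug->E->R->F->L->G->refl->B->L'->H->R'->A->plug->A
Char 5 ('G'): step: R->3, L=3; G->plug->G->R->F->L->G->refl->B->L'->H->R'->A->plug->A
Char 6 ('F'): step: R->4, L=3; F->plug->F->R->E->L->E->refl->A->L'->G->R'->H->plug->H
Char 7 ('E'): step: R->5, L=3; E->plug->E->R->D->L->D->refl->H->L'->A->R'->C->plug->C
Char 8 ('C'): step: R->6, L=3; C->plug->C->R->F->L->G->refl->B->L'->H->R'->B->plug->B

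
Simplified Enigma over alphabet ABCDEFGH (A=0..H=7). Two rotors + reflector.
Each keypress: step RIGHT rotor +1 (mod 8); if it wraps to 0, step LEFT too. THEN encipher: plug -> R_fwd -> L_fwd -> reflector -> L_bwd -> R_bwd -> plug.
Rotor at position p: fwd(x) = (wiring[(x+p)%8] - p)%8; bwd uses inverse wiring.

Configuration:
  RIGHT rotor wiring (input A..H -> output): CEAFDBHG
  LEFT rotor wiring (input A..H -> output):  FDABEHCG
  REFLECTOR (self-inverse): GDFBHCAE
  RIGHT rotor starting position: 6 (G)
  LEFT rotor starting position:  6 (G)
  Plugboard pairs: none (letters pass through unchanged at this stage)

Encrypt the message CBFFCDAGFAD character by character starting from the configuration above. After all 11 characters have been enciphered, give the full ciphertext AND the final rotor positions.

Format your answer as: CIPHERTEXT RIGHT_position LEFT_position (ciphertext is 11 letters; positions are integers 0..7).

Answer: ADHEGFDCCGB 1 0

Derivation:
Char 1 ('C'): step: R->7, L=6; C->plug->C->R->F->L->D->refl->B->L'->H->R'->A->plug->A
Char 2 ('B'): step: R->0, L->7 (L advanced); B->plug->B->R->E->L->C->refl->F->L'->F->R'->D->plug->D
Char 3 ('F'): step: R->1, L=7; F->plug->F->R->G->L->A->refl->G->L'->B->R'->H->plug->H
Char 4 ('F'): step: R->2, L=7; F->plug->F->R->E->L->C->refl->F->L'->F->R'->E->plug->E
Char 5 ('C'): step: R->3, L=7; C->plug->C->R->G->L->A->refl->G->L'->B->R'->G->plug->G
Char 6 ('D'): step: R->4, L=7; D->plug->D->R->C->L->E->refl->H->L'->A->R'->F->plug->F
Char 7 ('A'): step: R->5, L=7; A->plug->A->R->E->L->C->refl->F->L'->F->R'->D->plug->D
Char 8 ('G'): step: R->6, L=7; G->plug->G->R->F->L->F->refl->C->L'->E->R'->C->plug->C
Char 9 ('F'): step: R->7, L=7; F->plug->F->R->E->L->C->refl->F->L'->F->R'->C->plug->C
Char 10 ('A'): step: R->0, L->0 (L advanced); A->plug->A->R->C->L->A->refl->G->L'->H->R'->G->plug->G
Char 11 ('D'): step: R->1, L=0; D->plug->D->R->C->L->A->refl->G->L'->H->R'->B->plug->B
Final: ciphertext=ADHEGFDCCGB, RIGHT=1, LEFT=0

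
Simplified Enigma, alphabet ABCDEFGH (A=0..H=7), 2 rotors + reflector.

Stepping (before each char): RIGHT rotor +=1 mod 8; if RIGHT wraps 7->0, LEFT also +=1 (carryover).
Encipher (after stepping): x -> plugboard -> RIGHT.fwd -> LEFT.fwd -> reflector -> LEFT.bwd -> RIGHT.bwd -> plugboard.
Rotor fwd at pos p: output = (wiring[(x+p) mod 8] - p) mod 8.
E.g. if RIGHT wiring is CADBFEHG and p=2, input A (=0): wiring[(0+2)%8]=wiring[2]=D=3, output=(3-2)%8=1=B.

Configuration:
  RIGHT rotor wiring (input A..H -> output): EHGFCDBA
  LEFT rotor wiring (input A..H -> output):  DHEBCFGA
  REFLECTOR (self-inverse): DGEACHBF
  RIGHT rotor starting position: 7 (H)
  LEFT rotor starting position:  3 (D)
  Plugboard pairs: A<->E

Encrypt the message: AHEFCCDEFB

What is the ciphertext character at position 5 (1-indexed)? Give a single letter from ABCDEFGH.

Char 1 ('A'): step: R->0, L->4 (L advanced); A->plug->E->R->C->L->C->refl->E->L'->D->R'->F->plug->F
Char 2 ('H'): step: R->1, L=4; H->plug->H->R->D->L->E->refl->C->L'->C->R'->E->plug->A
Char 3 ('E'): step: R->2, L=4; E->plug->A->R->E->L->H->refl->F->L'->H->R'->E->plug->A
Char 4 ('F'): step: R->3, L=4; F->plug->F->R->B->L->B->refl->G->L'->A->R'->C->plug->C
Char 5 ('C'): step: R->4, L=4; C->plug->C->R->F->L->D->refl->A->L'->G->R'->A->plug->E

E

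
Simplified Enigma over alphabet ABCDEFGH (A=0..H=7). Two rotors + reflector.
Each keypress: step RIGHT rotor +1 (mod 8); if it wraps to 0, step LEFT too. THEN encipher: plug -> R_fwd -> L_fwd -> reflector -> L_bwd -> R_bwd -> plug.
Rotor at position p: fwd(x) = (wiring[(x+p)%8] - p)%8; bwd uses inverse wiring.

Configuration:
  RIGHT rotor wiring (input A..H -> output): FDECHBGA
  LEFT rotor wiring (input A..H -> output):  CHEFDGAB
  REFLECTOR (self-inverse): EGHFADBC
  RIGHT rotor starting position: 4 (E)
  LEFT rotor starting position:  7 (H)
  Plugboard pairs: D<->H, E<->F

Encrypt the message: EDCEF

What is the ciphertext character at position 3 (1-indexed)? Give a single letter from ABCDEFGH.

Char 1 ('E'): step: R->5, L=7; E->plug->F->R->H->L->B->refl->G->L'->E->R'->A->plug->A
Char 2 ('D'): step: R->6, L=7; D->plug->H->R->D->L->F->refl->D->L'->B->R'->G->plug->G
Char 3 ('C'): step: R->7, L=7; C->plug->C->R->E->L->G->refl->B->L'->H->R'->H->plug->D

D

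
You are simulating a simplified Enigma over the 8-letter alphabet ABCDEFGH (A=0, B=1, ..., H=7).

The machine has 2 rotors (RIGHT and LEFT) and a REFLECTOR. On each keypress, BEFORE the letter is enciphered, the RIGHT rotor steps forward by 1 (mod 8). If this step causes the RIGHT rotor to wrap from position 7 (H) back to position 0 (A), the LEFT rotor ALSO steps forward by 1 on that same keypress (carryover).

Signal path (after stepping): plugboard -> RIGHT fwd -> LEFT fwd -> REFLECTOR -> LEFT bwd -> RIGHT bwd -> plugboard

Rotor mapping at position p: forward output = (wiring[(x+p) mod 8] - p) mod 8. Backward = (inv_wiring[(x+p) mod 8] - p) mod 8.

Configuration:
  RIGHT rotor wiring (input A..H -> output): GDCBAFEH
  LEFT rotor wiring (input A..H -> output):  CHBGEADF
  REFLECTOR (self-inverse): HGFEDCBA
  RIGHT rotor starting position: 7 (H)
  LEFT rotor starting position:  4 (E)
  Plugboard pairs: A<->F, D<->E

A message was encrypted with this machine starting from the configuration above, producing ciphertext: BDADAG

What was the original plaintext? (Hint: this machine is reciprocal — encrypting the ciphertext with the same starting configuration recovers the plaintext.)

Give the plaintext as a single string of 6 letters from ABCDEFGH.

Char 1 ('B'): step: R->0, L->5 (L advanced); B->plug->B->R->D->L->F->refl->C->L'->E->R'->G->plug->G
Char 2 ('D'): step: R->1, L=5; D->plug->E->R->E->L->C->refl->F->L'->D->R'->F->plug->A
Char 3 ('A'): step: R->2, L=5; A->plug->F->R->F->L->E->refl->D->L'->A->R'->A->plug->F
Char 4 ('D'): step: R->3, L=5; D->plug->E->R->E->L->C->refl->F->L'->D->R'->F->plug->A
Char 5 ('A'): step: R->4, L=5; A->plug->F->R->H->L->H->refl->A->L'->C->R'->E->plug->D
Char 6 ('G'): step: R->5, L=5; G->plug->G->R->E->L->C->refl->F->L'->D->R'->H->plug->H

Answer: GAFADH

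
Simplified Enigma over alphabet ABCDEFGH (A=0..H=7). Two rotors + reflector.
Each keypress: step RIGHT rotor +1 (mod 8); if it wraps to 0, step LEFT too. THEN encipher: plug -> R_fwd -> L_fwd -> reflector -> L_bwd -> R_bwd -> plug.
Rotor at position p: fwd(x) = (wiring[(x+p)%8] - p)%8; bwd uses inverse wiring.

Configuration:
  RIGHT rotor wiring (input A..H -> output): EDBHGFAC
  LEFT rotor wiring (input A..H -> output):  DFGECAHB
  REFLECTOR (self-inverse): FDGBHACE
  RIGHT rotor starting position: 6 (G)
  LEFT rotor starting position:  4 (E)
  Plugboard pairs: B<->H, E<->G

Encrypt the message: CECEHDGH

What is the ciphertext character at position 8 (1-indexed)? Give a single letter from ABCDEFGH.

Char 1 ('C'): step: R->7, L=4; C->plug->C->R->E->L->H->refl->E->L'->B->R'->H->plug->B
Char 2 ('E'): step: R->0, L->5 (L advanced); E->plug->G->R->A->L->D->refl->B->L'->F->R'->F->plug->F
Char 3 ('C'): step: R->1, L=5; C->plug->C->R->G->L->H->refl->E->L'->C->R'->A->plug->A
Char 4 ('E'): step: R->2, L=5; E->plug->G->R->C->L->E->refl->H->L'->G->R'->E->plug->G
Char 5 ('H'): step: R->3, L=5; H->plug->B->R->D->L->G->refl->C->L'->B->R'->F->plug->F
Char 6 ('D'): step: R->4, L=5; D->plug->D->R->G->L->H->refl->E->L'->C->R'->A->plug->A
Char 7 ('G'): step: R->5, L=5; G->plug->E->R->G->L->H->refl->E->L'->C->R'->G->plug->E
Char 8 ('H'): step: R->6, L=5; H->plug->B->R->E->L->A->refl->F->L'->H->R'->H->plug->B

B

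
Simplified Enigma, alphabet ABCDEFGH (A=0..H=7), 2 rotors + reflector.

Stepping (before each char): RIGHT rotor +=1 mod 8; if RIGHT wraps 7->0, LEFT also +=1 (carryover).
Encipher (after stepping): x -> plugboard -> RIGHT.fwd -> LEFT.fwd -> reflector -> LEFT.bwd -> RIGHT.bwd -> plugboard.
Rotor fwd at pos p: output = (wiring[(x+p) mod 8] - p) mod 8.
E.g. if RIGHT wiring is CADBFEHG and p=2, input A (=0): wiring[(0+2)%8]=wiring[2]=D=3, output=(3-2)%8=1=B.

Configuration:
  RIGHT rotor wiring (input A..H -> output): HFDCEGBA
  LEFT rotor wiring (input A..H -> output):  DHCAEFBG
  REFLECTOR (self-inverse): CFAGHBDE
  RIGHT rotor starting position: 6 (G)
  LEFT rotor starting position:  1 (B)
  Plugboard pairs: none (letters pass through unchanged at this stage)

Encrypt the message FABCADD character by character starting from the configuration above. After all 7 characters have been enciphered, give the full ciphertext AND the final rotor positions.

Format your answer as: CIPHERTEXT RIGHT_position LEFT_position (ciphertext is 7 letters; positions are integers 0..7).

Char 1 ('F'): step: R->7, L=1; F->plug->F->R->F->L->A->refl->C->L'->H->R'->G->plug->G
Char 2 ('A'): step: R->0, L->2 (L advanced); A->plug->A->R->H->L->F->refl->B->L'->G->R'->F->plug->F
Char 3 ('B'): step: R->1, L=2; B->plug->B->R->C->L->C->refl->A->L'->A->R'->F->plug->F
Char 4 ('C'): step: R->2, L=2; C->plug->C->R->C->L->C->refl->A->L'->A->R'->B->plug->B
Char 5 ('A'): step: R->3, L=2; A->plug->A->R->H->L->F->refl->B->L'->G->R'->D->plug->D
Char 6 ('D'): step: R->4, L=2; D->plug->D->R->E->L->H->refl->E->L'->F->R'->C->plug->C
Char 7 ('D'): step: R->5, L=2; D->plug->D->R->C->L->C->refl->A->L'->A->R'->E->plug->E
Final: ciphertext=GFFBDCE, RIGHT=5, LEFT=2

Answer: GFFBDCE 5 2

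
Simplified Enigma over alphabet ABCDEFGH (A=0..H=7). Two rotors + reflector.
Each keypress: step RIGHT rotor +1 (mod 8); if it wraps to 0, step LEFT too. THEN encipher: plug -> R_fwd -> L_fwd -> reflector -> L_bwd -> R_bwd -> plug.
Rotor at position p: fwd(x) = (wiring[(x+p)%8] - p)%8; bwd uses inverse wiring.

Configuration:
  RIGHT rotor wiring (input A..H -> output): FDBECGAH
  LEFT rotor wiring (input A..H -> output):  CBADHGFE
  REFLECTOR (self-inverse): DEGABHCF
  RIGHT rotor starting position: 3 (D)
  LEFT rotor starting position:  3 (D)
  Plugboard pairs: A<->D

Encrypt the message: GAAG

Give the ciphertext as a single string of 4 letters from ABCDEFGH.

Char 1 ('G'): step: R->4, L=3; G->plug->G->R->F->L->H->refl->F->L'->H->R'->F->plug->F
Char 2 ('A'): step: R->5, L=3; A->plug->D->R->A->L->A->refl->D->L'->C->R'->C->plug->C
Char 3 ('A'): step: R->6, L=3; A->plug->D->R->F->L->H->refl->F->L'->H->R'->C->plug->C
Char 4 ('G'): step: R->7, L=3; G->plug->G->R->H->L->F->refl->H->L'->F->R'->E->plug->E

Answer: FCCE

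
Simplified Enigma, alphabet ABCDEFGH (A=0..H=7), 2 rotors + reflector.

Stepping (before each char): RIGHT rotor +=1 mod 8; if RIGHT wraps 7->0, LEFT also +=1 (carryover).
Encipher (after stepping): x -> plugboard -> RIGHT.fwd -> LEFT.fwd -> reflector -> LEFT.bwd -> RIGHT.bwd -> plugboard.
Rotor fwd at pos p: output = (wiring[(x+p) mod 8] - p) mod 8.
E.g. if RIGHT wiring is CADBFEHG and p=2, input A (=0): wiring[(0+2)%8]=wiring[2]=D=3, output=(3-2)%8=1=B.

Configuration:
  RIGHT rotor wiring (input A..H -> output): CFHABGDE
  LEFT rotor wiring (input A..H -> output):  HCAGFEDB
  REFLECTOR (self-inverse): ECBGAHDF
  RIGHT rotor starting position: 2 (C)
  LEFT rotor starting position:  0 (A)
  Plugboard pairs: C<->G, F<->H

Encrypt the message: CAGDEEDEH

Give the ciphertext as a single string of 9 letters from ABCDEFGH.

Char 1 ('C'): step: R->3, L=0; C->plug->G->R->C->L->A->refl->E->L'->F->R'->A->plug->A
Char 2 ('A'): step: R->4, L=0; A->plug->A->R->F->L->E->refl->A->L'->C->R'->B->plug->B
Char 3 ('G'): step: R->5, L=0; G->plug->C->R->H->L->B->refl->C->L'->B->R'->A->plug->A
Char 4 ('D'): step: R->6, L=0; D->plug->D->R->H->L->B->refl->C->L'->B->R'->E->plug->E
Char 5 ('E'): step: R->7, L=0; E->plug->E->R->B->L->C->refl->B->L'->H->R'->G->plug->C
Char 6 ('E'): step: R->0, L->1 (L advanced); E->plug->E->R->B->L->H->refl->F->L'->C->R'->A->plug->A
Char 7 ('D'): step: R->1, L=1; D->plug->D->R->A->L->B->refl->C->L'->F->R'->E->plug->E
Char 8 ('E'): step: R->2, L=1; E->plug->E->R->B->L->H->refl->F->L'->C->R'->F->plug->H
Char 9 ('H'): step: R->3, L=1; H->plug->F->R->H->L->G->refl->D->L'->E->R'->H->plug->F

Answer: ABAECAEHF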